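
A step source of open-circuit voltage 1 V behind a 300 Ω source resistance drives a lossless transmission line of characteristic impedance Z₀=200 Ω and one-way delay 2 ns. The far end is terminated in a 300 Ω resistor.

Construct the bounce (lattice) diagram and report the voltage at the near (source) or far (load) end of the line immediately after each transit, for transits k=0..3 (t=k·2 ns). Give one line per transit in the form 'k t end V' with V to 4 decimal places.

0 0 source 0.4000
1 2 load 0.4800
2 4 source 0.4960
3 6 load 0.4992

Γ_L=0.200000, Γ_S=0.200000; launch V₁=1·200/500=0.400000
k=0 src: V=0.4000
k=1 load: inc=0.400000, refl=0.400000·0.200000=0.0800; V=0.000000+0.400000+0.080000=0.4800
k=2 src: inc=0.080000, refl=0.080000·0.200000=0.0160; V=0.400000+0.080000+0.016000=0.4960
k=3 load: inc=0.016000, refl=0.016000·0.200000=0.0032; V=0.480000+0.016000+0.003200=0.4992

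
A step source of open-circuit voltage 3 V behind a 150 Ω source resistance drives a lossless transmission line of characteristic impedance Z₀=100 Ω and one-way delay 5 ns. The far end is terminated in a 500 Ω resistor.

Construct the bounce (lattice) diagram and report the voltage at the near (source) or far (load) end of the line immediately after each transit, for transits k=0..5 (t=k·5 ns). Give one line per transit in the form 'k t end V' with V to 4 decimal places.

Γ_L=0.666667, Γ_S=0.200000; launch V₁=3·100/250=1.200000
k=0 src: V=1.2000
k=1 load: inc=1.200000, refl=1.200000·0.666667=0.8000; V=0.000000+1.200000+0.800000=2.0000
k=2 src: inc=0.800000, refl=0.800000·0.200000=0.1600; V=1.200000+0.800000+0.160000=2.1600
k=3 load: inc=0.160000, refl=0.160000·0.666667=0.1067; V=2.000000+0.160000+0.106667=2.2667
k=4 src: inc=0.106667, refl=0.106667·0.200000=0.0213; V=2.160000+0.106667+0.021333=2.2880
k=5 load: inc=0.021333, refl=0.021333·0.666667=0.0142; V=2.266667+0.021333+0.014222=2.3022

0 0 source 1.2000
1 5 load 2.0000
2 10 source 2.1600
3 15 load 2.2667
4 20 source 2.2880
5 25 load 2.3022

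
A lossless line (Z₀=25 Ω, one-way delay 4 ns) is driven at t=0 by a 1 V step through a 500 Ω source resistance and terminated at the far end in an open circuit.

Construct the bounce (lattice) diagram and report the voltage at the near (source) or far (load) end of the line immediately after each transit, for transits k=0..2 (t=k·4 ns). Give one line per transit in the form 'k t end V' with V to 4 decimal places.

Γ_L=1.000000, Γ_S=0.904762; launch V₁=1·25/525=0.047619
k=0 src: V=0.0476
k=1 load: inc=0.047619, refl=0.047619·1.000000=0.0476; V=0.000000+0.047619+0.047619=0.0952
k=2 src: inc=0.047619, refl=0.047619·0.904762=0.0431; V=0.047619+0.047619+0.043084=0.1383

0 0 source 0.0476
1 4 load 0.0952
2 8 source 0.1383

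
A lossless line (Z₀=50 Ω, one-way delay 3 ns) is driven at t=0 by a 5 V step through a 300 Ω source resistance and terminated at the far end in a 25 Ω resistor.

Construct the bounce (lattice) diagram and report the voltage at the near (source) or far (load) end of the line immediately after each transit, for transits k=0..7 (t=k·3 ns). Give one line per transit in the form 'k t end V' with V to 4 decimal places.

0 0 source 0.7143
1 3 load 0.4762
2 6 source 0.3061
3 9 load 0.3628
4 12 source 0.4033
5 15 load 0.3898
6 18 source 0.3802
7 21 load 0.3834

Γ_L=-0.333333, Γ_S=0.714286; launch V₁=5·50/350=0.714286
k=0 src: V=0.7143
k=1 load: inc=0.714286, refl=0.714286·-0.333333=-0.2381; V=0.000000+0.714286+-0.238095=0.4762
k=2 src: inc=-0.238095, refl=-0.238095·0.714286=-0.1701; V=0.714286+-0.238095+-0.170068=0.3061
k=3 load: inc=-0.170068, refl=-0.170068·-0.333333=0.0567; V=0.476190+-0.170068+0.056689=0.3628
k=4 src: inc=0.056689, refl=0.056689·0.714286=0.0405; V=0.306122+0.056689+0.040492=0.4033
k=5 load: inc=0.040492, refl=0.040492·-0.333333=-0.0135; V=0.362812+0.040492+-0.013497=0.3898
k=6 src: inc=-0.013497, refl=-0.013497·0.714286=-0.0096; V=0.403304+-0.013497+-0.009641=0.3802
k=7 load: inc=-0.009641, refl=-0.009641·-0.333333=0.0032; V=0.389807+-0.009641+0.003214=0.3834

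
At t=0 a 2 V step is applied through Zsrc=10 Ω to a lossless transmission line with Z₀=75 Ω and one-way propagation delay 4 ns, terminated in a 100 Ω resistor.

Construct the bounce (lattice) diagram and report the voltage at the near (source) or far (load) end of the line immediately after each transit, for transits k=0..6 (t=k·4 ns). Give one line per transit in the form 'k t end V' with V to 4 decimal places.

Γ_L=0.142857, Γ_S=-0.764706; launch V₁=2·75/85=1.764706
k=0 src: V=1.7647
k=1 load: inc=1.764706, refl=1.764706·0.142857=0.2521; V=0.000000+1.764706+0.252101=2.0168
k=2 src: inc=0.252101, refl=0.252101·-0.764706=-0.1928; V=1.764706+0.252101+-0.192783=1.8240
k=3 load: inc=-0.192783, refl=-0.192783·0.142857=-0.0275; V=2.016807+-0.192783+-0.027540=1.7965
k=4 src: inc=-0.027540, refl=-0.027540·-0.764706=0.0211; V=1.824024+-0.027540+0.021060=1.8175
k=5 load: inc=0.021060, refl=0.021060·0.142857=0.0030; V=1.796483+0.021060+0.003009=1.8206
k=6 src: inc=0.003009, refl=0.003009·-0.764706=-0.0023; V=1.817544+0.003009+-0.002301=1.8183

0 0 source 1.7647
1 4 load 2.0168
2 8 source 1.8240
3 12 load 1.7965
4 16 source 1.8175
5 20 load 1.8206
6 24 source 1.8183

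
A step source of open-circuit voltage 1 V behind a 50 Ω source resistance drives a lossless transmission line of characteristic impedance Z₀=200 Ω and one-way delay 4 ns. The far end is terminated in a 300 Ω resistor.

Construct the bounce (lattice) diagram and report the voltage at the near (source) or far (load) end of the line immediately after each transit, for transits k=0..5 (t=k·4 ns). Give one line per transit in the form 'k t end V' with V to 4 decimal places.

Γ_L=0.200000, Γ_S=-0.600000; launch V₁=1·200/250=0.800000
k=0 src: V=0.8000
k=1 load: inc=0.800000, refl=0.800000·0.200000=0.1600; V=0.000000+0.800000+0.160000=0.9600
k=2 src: inc=0.160000, refl=0.160000·-0.600000=-0.0960; V=0.800000+0.160000+-0.096000=0.8640
k=3 load: inc=-0.096000, refl=-0.096000·0.200000=-0.0192; V=0.960000+-0.096000+-0.019200=0.8448
k=4 src: inc=-0.019200, refl=-0.019200·-0.600000=0.0115; V=0.864000+-0.019200+0.011520=0.8563
k=5 load: inc=0.011520, refl=0.011520·0.200000=0.0023; V=0.844800+0.011520+0.002304=0.8586

0 0 source 0.8000
1 4 load 0.9600
2 8 source 0.8640
3 12 load 0.8448
4 16 source 0.8563
5 20 load 0.8586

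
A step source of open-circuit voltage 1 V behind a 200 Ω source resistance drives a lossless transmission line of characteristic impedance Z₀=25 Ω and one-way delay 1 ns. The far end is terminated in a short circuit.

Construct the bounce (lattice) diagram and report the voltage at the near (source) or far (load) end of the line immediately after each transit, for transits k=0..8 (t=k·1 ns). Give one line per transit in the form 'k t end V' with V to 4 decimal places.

0 0 source 0.1111
1 1 load 0.0000
2 2 source -0.0864
3 3 load 0.0000
4 4 source 0.0672
5 5 load 0.0000
6 6 source -0.0523
7 7 load 0.0000
8 8 source 0.0407

Γ_L=-1.000000, Γ_S=0.777778; launch V₁=1·25/225=0.111111
k=0 src: V=0.1111
k=1 load: inc=0.111111, refl=0.111111·-1.000000=-0.1111; V=0.000000+0.111111+-0.111111=0.0000
k=2 src: inc=-0.111111, refl=-0.111111·0.777778=-0.0864; V=0.111111+-0.111111+-0.086420=-0.0864
k=3 load: inc=-0.086420, refl=-0.086420·-1.000000=0.0864; V=0.000000+-0.086420+0.086420=0.0000
k=4 src: inc=0.086420, refl=0.086420·0.777778=0.0672; V=-0.086420+0.086420+0.067215=0.0672
k=5 load: inc=0.067215, refl=0.067215·-1.000000=-0.0672; V=0.000000+0.067215+-0.067215=0.0000
k=6 src: inc=-0.067215, refl=-0.067215·0.777778=-0.0523; V=0.067215+-0.067215+-0.052279=-0.0523
k=7 load: inc=-0.052279, refl=-0.052279·-1.000000=0.0523; V=0.000000+-0.052279+0.052279=0.0000
k=8 src: inc=0.052279, refl=0.052279·0.777778=0.0407; V=-0.052279+0.052279+0.040661=0.0407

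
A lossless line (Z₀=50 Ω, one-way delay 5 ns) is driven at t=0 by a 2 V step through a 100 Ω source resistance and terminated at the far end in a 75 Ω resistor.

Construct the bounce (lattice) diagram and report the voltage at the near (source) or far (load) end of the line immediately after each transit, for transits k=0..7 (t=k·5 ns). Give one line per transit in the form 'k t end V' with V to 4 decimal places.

0 0 source 0.6667
1 5 load 0.8000
2 10 source 0.8444
3 15 load 0.8533
4 20 source 0.8563
5 25 load 0.8569
6 30 source 0.8571
7 35 load 0.8571

Γ_L=0.200000, Γ_S=0.333333; launch V₁=2·50/150=0.666667
k=0 src: V=0.6667
k=1 load: inc=0.666667, refl=0.666667·0.200000=0.1333; V=0.000000+0.666667+0.133333=0.8000
k=2 src: inc=0.133333, refl=0.133333·0.333333=0.0444; V=0.666667+0.133333+0.044444=0.8444
k=3 load: inc=0.044444, refl=0.044444·0.200000=0.0089; V=0.800000+0.044444+0.008889=0.8533
k=4 src: inc=0.008889, refl=0.008889·0.333333=0.0030; V=0.844444+0.008889+0.002963=0.8563
k=5 load: inc=0.002963, refl=0.002963·0.200000=0.0006; V=0.853333+0.002963+0.000593=0.8569
k=6 src: inc=0.000593, refl=0.000593·0.333333=0.0002; V=0.856296+0.000593+0.000198=0.8571
k=7 load: inc=0.000198, refl=0.000198·0.200000=0.0000; V=0.856889+0.000198+0.000040=0.8571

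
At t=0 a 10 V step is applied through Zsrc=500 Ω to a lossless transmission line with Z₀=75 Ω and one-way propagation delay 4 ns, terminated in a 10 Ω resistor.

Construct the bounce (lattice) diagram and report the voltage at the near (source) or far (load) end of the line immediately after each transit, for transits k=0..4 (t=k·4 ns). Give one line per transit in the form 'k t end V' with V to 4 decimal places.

Γ_L=-0.764706, Γ_S=0.739130; launch V₁=10·75/575=1.304348
k=0 src: V=1.3043
k=1 load: inc=1.304348, refl=1.304348·-0.764706=-0.9974; V=0.000000+1.304348+-0.997442=0.3069
k=2 src: inc=-0.997442, refl=-0.997442·0.739130=-0.7372; V=1.304348+-0.997442+-0.737240=-0.4303
k=3 load: inc=-0.737240, refl=-0.737240·-0.764706=0.5638; V=0.306905+-0.737240+0.563772=0.1334
k=4 src: inc=0.563772, refl=0.563772·0.739130=0.4167; V=-0.430335+0.563772+0.416701=0.5501

0 0 source 1.3043
1 4 load 0.3069
2 8 source -0.4303
3 12 load 0.1334
4 16 source 0.5501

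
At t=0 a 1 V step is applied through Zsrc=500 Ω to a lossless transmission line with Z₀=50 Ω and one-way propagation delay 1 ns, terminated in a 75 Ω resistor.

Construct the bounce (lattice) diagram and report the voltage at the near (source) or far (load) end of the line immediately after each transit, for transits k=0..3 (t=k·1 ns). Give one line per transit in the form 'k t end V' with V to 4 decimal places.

0 0 source 0.0909
1 1 load 0.1091
2 2 source 0.1240
3 3 load 0.1269

Γ_L=0.200000, Γ_S=0.818182; launch V₁=1·50/550=0.090909
k=0 src: V=0.0909
k=1 load: inc=0.090909, refl=0.090909·0.200000=0.0182; V=0.000000+0.090909+0.018182=0.1091
k=2 src: inc=0.018182, refl=0.018182·0.818182=0.0149; V=0.090909+0.018182+0.014876=0.1240
k=3 load: inc=0.014876, refl=0.014876·0.200000=0.0030; V=0.109091+0.014876+0.002975=0.1269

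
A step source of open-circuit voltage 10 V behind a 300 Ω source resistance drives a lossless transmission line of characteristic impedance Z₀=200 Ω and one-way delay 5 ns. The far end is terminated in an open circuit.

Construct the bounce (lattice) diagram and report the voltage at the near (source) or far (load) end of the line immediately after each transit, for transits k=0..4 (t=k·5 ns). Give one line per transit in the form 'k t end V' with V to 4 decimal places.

Γ_L=1.000000, Γ_S=0.200000; launch V₁=10·200/500=4.000000
k=0 src: V=4.0000
k=1 load: inc=4.000000, refl=4.000000·1.000000=4.0000; V=0.000000+4.000000+4.000000=8.0000
k=2 src: inc=4.000000, refl=4.000000·0.200000=0.8000; V=4.000000+4.000000+0.800000=8.8000
k=3 load: inc=0.800000, refl=0.800000·1.000000=0.8000; V=8.000000+0.800000+0.800000=9.6000
k=4 src: inc=0.800000, refl=0.800000·0.200000=0.1600; V=8.800000+0.800000+0.160000=9.7600

0 0 source 4.0000
1 5 load 8.0000
2 10 source 8.8000
3 15 load 9.6000
4 20 source 9.7600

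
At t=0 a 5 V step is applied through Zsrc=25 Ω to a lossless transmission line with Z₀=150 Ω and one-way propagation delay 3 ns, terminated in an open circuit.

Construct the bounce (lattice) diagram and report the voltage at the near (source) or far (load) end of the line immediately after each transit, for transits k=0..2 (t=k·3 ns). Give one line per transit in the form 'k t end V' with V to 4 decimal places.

0 0 source 4.2857
1 3 load 8.5714
2 6 source 5.5102

Γ_L=1.000000, Γ_S=-0.714286; launch V₁=5·150/175=4.285714
k=0 src: V=4.2857
k=1 load: inc=4.285714, refl=4.285714·1.000000=4.2857; V=0.000000+4.285714+4.285714=8.5714
k=2 src: inc=4.285714, refl=4.285714·-0.714286=-3.0612; V=4.285714+4.285714+-3.061224=5.5102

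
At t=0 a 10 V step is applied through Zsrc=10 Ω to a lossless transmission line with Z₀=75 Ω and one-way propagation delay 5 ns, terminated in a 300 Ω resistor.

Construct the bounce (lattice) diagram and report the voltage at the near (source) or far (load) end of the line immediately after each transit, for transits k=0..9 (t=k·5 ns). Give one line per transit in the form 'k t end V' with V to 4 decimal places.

Γ_L=0.600000, Γ_S=-0.764706; launch V₁=10·75/85=8.823529
k=0 src: V=8.8235
k=1 load: inc=8.823529, refl=8.823529·0.600000=5.2941; V=0.000000+8.823529+5.294118=14.1176
k=2 src: inc=5.294118, refl=5.294118·-0.764706=-4.0484; V=8.823529+5.294118+-4.048443=10.0692
k=3 load: inc=-4.048443, refl=-4.048443·0.600000=-2.4291; V=14.117647+-4.048443+-2.429066=7.6401
k=4 src: inc=-2.429066, refl=-2.429066·-0.764706=1.8575; V=10.069204+-2.429066+1.857521=9.4977
k=5 load: inc=1.857521, refl=1.857521·0.600000=1.1145; V=7.640138+1.857521+1.114513=10.6122
k=6 src: inc=1.114513, refl=1.114513·-0.764706=-0.8523; V=9.497659+1.114513+-0.852274=9.7599
k=7 load: inc=-0.852274, refl=-0.852274·0.600000=-0.5114; V=10.612172+-0.852274+-0.511365=9.2485
k=8 src: inc=-0.511365, refl=-0.511365·-0.764706=0.3910; V=9.759898+-0.511365+0.391043=9.6396
k=9 load: inc=0.391043, refl=0.391043·0.600000=0.2346; V=9.248533+0.391043+0.234626=9.8742

0 0 source 8.8235
1 5 load 14.1176
2 10 source 10.0692
3 15 load 7.6401
4 20 source 9.4977
5 25 load 10.6122
6 30 source 9.7599
7 35 load 9.2485
8 40 source 9.6396
9 45 load 9.8742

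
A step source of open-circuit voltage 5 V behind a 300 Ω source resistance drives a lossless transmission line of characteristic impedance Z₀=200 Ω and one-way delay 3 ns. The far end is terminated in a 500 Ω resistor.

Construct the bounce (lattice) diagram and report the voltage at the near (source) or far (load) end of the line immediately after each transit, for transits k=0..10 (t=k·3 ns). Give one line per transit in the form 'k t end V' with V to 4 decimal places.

Γ_L=0.428571, Γ_S=0.200000; launch V₁=5·200/500=2.000000
k=0 src: V=2.0000
k=1 load: inc=2.000000, refl=2.000000·0.428571=0.8571; V=0.000000+2.000000+0.857143=2.8571
k=2 src: inc=0.857143, refl=0.857143·0.200000=0.1714; V=2.000000+0.857143+0.171429=3.0286
k=3 load: inc=0.171429, refl=0.171429·0.428571=0.0735; V=2.857143+0.171429+0.073469=3.1020
k=4 src: inc=0.073469, refl=0.073469·0.200000=0.0147; V=3.028571+0.073469+0.014694=3.1167
k=5 load: inc=0.014694, refl=0.014694·0.428571=0.0063; V=3.102041+0.014694+0.006297=3.1230
k=6 src: inc=0.006297, refl=0.006297·0.200000=0.0013; V=3.116735+0.006297+0.001259=3.1243
k=7 load: inc=0.001259, refl=0.001259·0.428571=0.0005; V=3.123032+0.001259+0.000540=3.1248
k=8 src: inc=0.000540, refl=0.000540·0.200000=0.0001; V=3.124292+0.000540+0.000108=3.1249
k=9 load: inc=0.000108, refl=0.000108·0.428571=0.0000; V=3.124831+0.000108+0.000046=3.1250
k=10 src: inc=0.000046, refl=0.000046·0.200000=0.0000; V=3.124939+0.000046+0.000009=3.1250

0 0 source 2.0000
1 3 load 2.8571
2 6 source 3.0286
3 9 load 3.1020
4 12 source 3.1167
5 15 load 3.1230
6 18 source 3.1243
7 21 load 3.1248
8 24 source 3.1249
9 27 load 3.1250
10 30 source 3.1250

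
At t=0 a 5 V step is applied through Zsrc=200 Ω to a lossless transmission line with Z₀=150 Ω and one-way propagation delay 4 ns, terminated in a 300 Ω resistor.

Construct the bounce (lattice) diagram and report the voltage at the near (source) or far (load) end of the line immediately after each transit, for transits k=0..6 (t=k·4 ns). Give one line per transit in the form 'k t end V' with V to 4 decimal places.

Γ_L=0.333333, Γ_S=0.142857; launch V₁=5·150/350=2.142857
k=0 src: V=2.1429
k=1 load: inc=2.142857, refl=2.142857·0.333333=0.7143; V=0.000000+2.142857+0.714286=2.8571
k=2 src: inc=0.714286, refl=0.714286·0.142857=0.1020; V=2.142857+0.714286+0.102041=2.9592
k=3 load: inc=0.102041, refl=0.102041·0.333333=0.0340; V=2.857143+0.102041+0.034014=2.9932
k=4 src: inc=0.034014, refl=0.034014·0.142857=0.0049; V=2.959184+0.034014+0.004859=2.9981
k=5 load: inc=0.004859, refl=0.004859·0.333333=0.0016; V=2.993197+0.004859+0.001620=2.9997
k=6 src: inc=0.001620, refl=0.001620·0.142857=0.0002; V=2.998056+0.001620+0.000231=2.9999

0 0 source 2.1429
1 4 load 2.8571
2 8 source 2.9592
3 12 load 2.9932
4 16 source 2.9981
5 20 load 2.9997
6 24 source 2.9999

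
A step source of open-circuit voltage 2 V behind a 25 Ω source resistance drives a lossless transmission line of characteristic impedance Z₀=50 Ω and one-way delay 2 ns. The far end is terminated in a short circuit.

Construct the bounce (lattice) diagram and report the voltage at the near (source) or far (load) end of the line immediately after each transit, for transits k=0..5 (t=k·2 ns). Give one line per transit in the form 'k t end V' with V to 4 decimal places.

Γ_L=-1.000000, Γ_S=-0.333333; launch V₁=2·50/75=1.333333
k=0 src: V=1.3333
k=1 load: inc=1.333333, refl=1.333333·-1.000000=-1.3333; V=0.000000+1.333333+-1.333333=0.0000
k=2 src: inc=-1.333333, refl=-1.333333·-0.333333=0.4444; V=1.333333+-1.333333+0.444444=0.4444
k=3 load: inc=0.444444, refl=0.444444·-1.000000=-0.4444; V=0.000000+0.444444+-0.444444=0.0000
k=4 src: inc=-0.444444, refl=-0.444444·-0.333333=0.1481; V=0.444444+-0.444444+0.148148=0.1481
k=5 load: inc=0.148148, refl=0.148148·-1.000000=-0.1481; V=0.000000+0.148148+-0.148148=0.0000

0 0 source 1.3333
1 2 load 0.0000
2 4 source 0.4444
3 6 load 0.0000
4 8 source 0.1481
5 10 load 0.0000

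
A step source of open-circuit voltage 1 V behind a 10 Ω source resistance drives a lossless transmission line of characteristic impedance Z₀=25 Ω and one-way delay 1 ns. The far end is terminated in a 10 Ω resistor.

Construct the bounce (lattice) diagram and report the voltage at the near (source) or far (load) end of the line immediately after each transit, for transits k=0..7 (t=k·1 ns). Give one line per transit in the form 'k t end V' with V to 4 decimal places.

0 0 source 0.7143
1 1 load 0.4082
2 2 source 0.5394
3 3 load 0.4831
4 4 source 0.5072
5 5 load 0.4969
6 6 source 0.5013
7 7 load 0.4994

Γ_L=-0.428571, Γ_S=-0.428571; launch V₁=1·25/35=0.714286
k=0 src: V=0.7143
k=1 load: inc=0.714286, refl=0.714286·-0.428571=-0.3061; V=0.000000+0.714286+-0.306122=0.4082
k=2 src: inc=-0.306122, refl=-0.306122·-0.428571=0.1312; V=0.714286+-0.306122+0.131195=0.5394
k=3 load: inc=0.131195, refl=0.131195·-0.428571=-0.0562; V=0.408163+0.131195+-0.056227=0.4831
k=4 src: inc=-0.056227, refl=-0.056227·-0.428571=0.0241; V=0.539359+-0.056227+0.024097=0.5072
k=5 load: inc=0.024097, refl=0.024097·-0.428571=-0.0103; V=0.483132+0.024097+-0.010327=0.4969
k=6 src: inc=-0.010327, refl=-0.010327·-0.428571=0.0044; V=0.507229+-0.010327+0.004426=0.5013
k=7 load: inc=0.004426, refl=0.004426·-0.428571=-0.0019; V=0.496902+0.004426+-0.001897=0.4994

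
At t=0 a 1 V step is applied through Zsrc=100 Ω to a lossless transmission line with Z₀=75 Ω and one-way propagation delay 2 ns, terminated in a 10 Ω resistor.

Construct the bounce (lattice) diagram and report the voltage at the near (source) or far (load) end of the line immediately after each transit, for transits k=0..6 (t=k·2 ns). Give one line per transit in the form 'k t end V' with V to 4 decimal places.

Γ_L=-0.764706, Γ_S=0.142857; launch V₁=1·75/175=0.428571
k=0 src: V=0.4286
k=1 load: inc=0.428571, refl=0.428571·-0.764706=-0.3277; V=0.000000+0.428571+-0.327731=0.1008
k=2 src: inc=-0.327731, refl=-0.327731·0.142857=-0.0468; V=0.428571+-0.327731+-0.046819=0.0540
k=3 load: inc=-0.046819, refl=-0.046819·-0.764706=0.0358; V=0.100840+-0.046819+0.035803=0.0898
k=4 src: inc=0.035803, refl=0.035803·0.142857=0.0051; V=0.054022+0.035803+0.005115=0.0949
k=5 load: inc=0.005115, refl=0.005115·-0.764706=-0.0039; V=0.089824+0.005115+-0.003911=0.0910
k=6 src: inc=-0.003911, refl=-0.003911·0.142857=-0.0006; V=0.094939+-0.003911+-0.000559=0.0905

0 0 source 0.4286
1 2 load 0.1008
2 4 source 0.0540
3 6 load 0.0898
4 8 source 0.0949
5 10 load 0.0910
6 12 source 0.0905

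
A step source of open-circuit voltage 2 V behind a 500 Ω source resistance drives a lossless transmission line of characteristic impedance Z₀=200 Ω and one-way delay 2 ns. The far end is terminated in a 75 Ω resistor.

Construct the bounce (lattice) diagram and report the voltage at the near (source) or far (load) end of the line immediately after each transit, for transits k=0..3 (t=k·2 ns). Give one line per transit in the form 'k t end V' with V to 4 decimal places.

0 0 source 0.5714
1 2 load 0.3117
2 4 source 0.2004
3 6 load 0.2510

Γ_L=-0.454545, Γ_S=0.428571; launch V₁=2·200/700=0.571429
k=0 src: V=0.5714
k=1 load: inc=0.571429, refl=0.571429·-0.454545=-0.2597; V=0.000000+0.571429+-0.259740=0.3117
k=2 src: inc=-0.259740, refl=-0.259740·0.428571=-0.1113; V=0.571429+-0.259740+-0.111317=0.2004
k=3 load: inc=-0.111317, refl=-0.111317·-0.454545=0.0506; V=0.311688+-0.111317+0.050599=0.2510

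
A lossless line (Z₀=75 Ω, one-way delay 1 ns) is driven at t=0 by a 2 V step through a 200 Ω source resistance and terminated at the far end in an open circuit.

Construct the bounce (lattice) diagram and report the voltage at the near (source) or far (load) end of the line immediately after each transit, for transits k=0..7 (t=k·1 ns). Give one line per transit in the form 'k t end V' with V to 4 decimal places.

0 0 source 0.5455
1 1 load 1.0909
2 2 source 1.3388
3 3 load 1.5868
4 4 source 1.6995
5 5 load 1.8122
6 6 source 1.8634
7 7 load 1.9146

Γ_L=1.000000, Γ_S=0.454545; launch V₁=2·75/275=0.545455
k=0 src: V=0.5455
k=1 load: inc=0.545455, refl=0.545455·1.000000=0.5455; V=0.000000+0.545455+0.545455=1.0909
k=2 src: inc=0.545455, refl=0.545455·0.454545=0.2479; V=0.545455+0.545455+0.247934=1.3388
k=3 load: inc=0.247934, refl=0.247934·1.000000=0.2479; V=1.090909+0.247934+0.247934=1.5868
k=4 src: inc=0.247934, refl=0.247934·0.454545=0.1127; V=1.338843+0.247934+0.112697=1.6995
k=5 load: inc=0.112697, refl=0.112697·1.000000=0.1127; V=1.586777+0.112697+0.112697=1.8122
k=6 src: inc=0.112697, refl=0.112697·0.454545=0.0512; V=1.699474+0.112697+0.051226=1.8634
k=7 load: inc=0.051226, refl=0.051226·1.000000=0.0512; V=1.812171+0.051226+0.051226=1.9146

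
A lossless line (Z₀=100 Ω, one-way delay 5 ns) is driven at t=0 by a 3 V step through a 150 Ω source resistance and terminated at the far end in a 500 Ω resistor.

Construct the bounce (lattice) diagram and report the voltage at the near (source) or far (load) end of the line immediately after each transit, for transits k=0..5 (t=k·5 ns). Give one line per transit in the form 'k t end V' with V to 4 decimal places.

Γ_L=0.666667, Γ_S=0.200000; launch V₁=3·100/250=1.200000
k=0 src: V=1.2000
k=1 load: inc=1.200000, refl=1.200000·0.666667=0.8000; V=0.000000+1.200000+0.800000=2.0000
k=2 src: inc=0.800000, refl=0.800000·0.200000=0.1600; V=1.200000+0.800000+0.160000=2.1600
k=3 load: inc=0.160000, refl=0.160000·0.666667=0.1067; V=2.000000+0.160000+0.106667=2.2667
k=4 src: inc=0.106667, refl=0.106667·0.200000=0.0213; V=2.160000+0.106667+0.021333=2.2880
k=5 load: inc=0.021333, refl=0.021333·0.666667=0.0142; V=2.266667+0.021333+0.014222=2.3022

0 0 source 1.2000
1 5 load 2.0000
2 10 source 2.1600
3 15 load 2.2667
4 20 source 2.2880
5 25 load 2.3022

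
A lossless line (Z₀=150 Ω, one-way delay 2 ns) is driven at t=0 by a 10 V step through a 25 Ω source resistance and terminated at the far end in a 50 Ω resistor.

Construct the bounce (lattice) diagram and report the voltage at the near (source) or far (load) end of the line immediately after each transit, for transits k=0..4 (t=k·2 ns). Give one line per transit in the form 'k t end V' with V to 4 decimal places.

0 0 source 8.5714
1 2 load 4.2857
2 4 source 7.3469
3 6 load 5.8163
4 8 source 6.9096

Γ_L=-0.500000, Γ_S=-0.714286; launch V₁=10·150/175=8.571429
k=0 src: V=8.5714
k=1 load: inc=8.571429, refl=8.571429·-0.500000=-4.2857; V=0.000000+8.571429+-4.285714=4.2857
k=2 src: inc=-4.285714, refl=-4.285714·-0.714286=3.0612; V=8.571429+-4.285714+3.061224=7.3469
k=3 load: inc=3.061224, refl=3.061224·-0.500000=-1.5306; V=4.285714+3.061224+-1.530612=5.8163
k=4 src: inc=-1.530612, refl=-1.530612·-0.714286=1.0933; V=7.346939+-1.530612+1.093294=6.9096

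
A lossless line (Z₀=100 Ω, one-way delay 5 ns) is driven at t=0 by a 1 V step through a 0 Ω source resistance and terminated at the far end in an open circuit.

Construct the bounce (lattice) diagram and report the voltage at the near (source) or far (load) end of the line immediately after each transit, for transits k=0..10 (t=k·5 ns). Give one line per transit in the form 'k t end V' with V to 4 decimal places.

Γ_L=1.000000, Γ_S=-1.000000; launch V₁=1·100/100=1.000000
k=0 src: V=1.0000
k=1 load: inc=1.000000, refl=1.000000·1.000000=1.0000; V=0.000000+1.000000+1.000000=2.0000
k=2 src: inc=1.000000, refl=1.000000·-1.000000=-1.0000; V=1.000000+1.000000+-1.000000=1.0000
k=3 load: inc=-1.000000, refl=-1.000000·1.000000=-1.0000; V=2.000000+-1.000000+-1.000000=0.0000
k=4 src: inc=-1.000000, refl=-1.000000·-1.000000=1.0000; V=1.000000+-1.000000+1.000000=1.0000
k=5 load: inc=1.000000, refl=1.000000·1.000000=1.0000; V=0.000000+1.000000+1.000000=2.0000
k=6 src: inc=1.000000, refl=1.000000·-1.000000=-1.0000; V=1.000000+1.000000+-1.000000=1.0000
k=7 load: inc=-1.000000, refl=-1.000000·1.000000=-1.0000; V=2.000000+-1.000000+-1.000000=0.0000
k=8 src: inc=-1.000000, refl=-1.000000·-1.000000=1.0000; V=1.000000+-1.000000+1.000000=1.0000
k=9 load: inc=1.000000, refl=1.000000·1.000000=1.0000; V=0.000000+1.000000+1.000000=2.0000
k=10 src: inc=1.000000, refl=1.000000·-1.000000=-1.0000; V=1.000000+1.000000+-1.000000=1.0000

0 0 source 1.0000
1 5 load 2.0000
2 10 source 1.0000
3 15 load 0.0000
4 20 source 1.0000
5 25 load 2.0000
6 30 source 1.0000
7 35 load 0.0000
8 40 source 1.0000
9 45 load 2.0000
10 50 source 1.0000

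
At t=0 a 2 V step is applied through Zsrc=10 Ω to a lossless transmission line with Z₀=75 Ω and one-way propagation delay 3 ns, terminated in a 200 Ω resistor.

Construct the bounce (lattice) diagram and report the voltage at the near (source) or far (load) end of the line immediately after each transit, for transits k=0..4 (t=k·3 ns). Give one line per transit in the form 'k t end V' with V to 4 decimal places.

0 0 source 1.7647
1 3 load 2.5668
2 6 source 1.9534
3 9 load 1.6746
4 12 source 1.8878

Γ_L=0.454545, Γ_S=-0.764706; launch V₁=2·75/85=1.764706
k=0 src: V=1.7647
k=1 load: inc=1.764706, refl=1.764706·0.454545=0.8021; V=0.000000+1.764706+0.802139=2.5668
k=2 src: inc=0.802139, refl=0.802139·-0.764706=-0.6134; V=1.764706+0.802139+-0.613400=1.9534
k=3 load: inc=-0.613400, refl=-0.613400·0.454545=-0.2788; V=2.566845+-0.613400+-0.278818=1.6746
k=4 src: inc=-0.278818, refl=-0.278818·-0.764706=0.2132; V=1.953444+-0.278818+0.213214=1.8878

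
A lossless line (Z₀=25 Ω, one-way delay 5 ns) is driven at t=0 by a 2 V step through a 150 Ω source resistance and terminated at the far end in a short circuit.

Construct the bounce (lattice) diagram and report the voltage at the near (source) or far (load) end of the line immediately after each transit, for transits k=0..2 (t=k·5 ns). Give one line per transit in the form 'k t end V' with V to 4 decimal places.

0 0 source 0.2857
1 5 load 0.0000
2 10 source -0.2041

Γ_L=-1.000000, Γ_S=0.714286; launch V₁=2·25/175=0.285714
k=0 src: V=0.2857
k=1 load: inc=0.285714, refl=0.285714·-1.000000=-0.2857; V=0.000000+0.285714+-0.285714=0.0000
k=2 src: inc=-0.285714, refl=-0.285714·0.714286=-0.2041; V=0.285714+-0.285714+-0.204082=-0.2041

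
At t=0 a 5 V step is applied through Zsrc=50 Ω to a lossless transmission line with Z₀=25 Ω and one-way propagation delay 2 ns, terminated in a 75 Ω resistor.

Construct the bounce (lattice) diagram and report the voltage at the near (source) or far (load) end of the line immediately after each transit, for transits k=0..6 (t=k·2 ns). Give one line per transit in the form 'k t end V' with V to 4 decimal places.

Γ_L=0.500000, Γ_S=0.333333; launch V₁=5·25/75=1.666667
k=0 src: V=1.6667
k=1 load: inc=1.666667, refl=1.666667·0.500000=0.8333; V=0.000000+1.666667+0.833333=2.5000
k=2 src: inc=0.833333, refl=0.833333·0.333333=0.2778; V=1.666667+0.833333+0.277778=2.7778
k=3 load: inc=0.277778, refl=0.277778·0.500000=0.1389; V=2.500000+0.277778+0.138889=2.9167
k=4 src: inc=0.138889, refl=0.138889·0.333333=0.0463; V=2.777778+0.138889+0.046296=2.9630
k=5 load: inc=0.046296, refl=0.046296·0.500000=0.0231; V=2.916667+0.046296+0.023148=2.9861
k=6 src: inc=0.023148, refl=0.023148·0.333333=0.0077; V=2.962963+0.023148+0.007716=2.9938

0 0 source 1.6667
1 2 load 2.5000
2 4 source 2.7778
3 6 load 2.9167
4 8 source 2.9630
5 10 load 2.9861
6 12 source 2.9938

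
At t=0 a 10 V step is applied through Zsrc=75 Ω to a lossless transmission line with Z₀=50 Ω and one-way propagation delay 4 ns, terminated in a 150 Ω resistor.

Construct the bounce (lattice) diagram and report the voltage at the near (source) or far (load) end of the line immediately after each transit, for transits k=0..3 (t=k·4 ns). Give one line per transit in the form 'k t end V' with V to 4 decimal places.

0 0 source 4.0000
1 4 load 6.0000
2 8 source 6.4000
3 12 load 6.6000

Γ_L=0.500000, Γ_S=0.200000; launch V₁=10·50/125=4.000000
k=0 src: V=4.0000
k=1 load: inc=4.000000, refl=4.000000·0.500000=2.0000; V=0.000000+4.000000+2.000000=6.0000
k=2 src: inc=2.000000, refl=2.000000·0.200000=0.4000; V=4.000000+2.000000+0.400000=6.4000
k=3 load: inc=0.400000, refl=0.400000·0.500000=0.2000; V=6.000000+0.400000+0.200000=6.6000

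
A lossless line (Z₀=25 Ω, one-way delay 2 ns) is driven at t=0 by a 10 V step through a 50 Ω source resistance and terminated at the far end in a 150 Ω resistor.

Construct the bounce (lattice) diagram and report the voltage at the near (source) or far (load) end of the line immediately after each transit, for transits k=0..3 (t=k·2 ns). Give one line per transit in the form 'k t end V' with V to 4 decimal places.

Γ_L=0.714286, Γ_S=0.333333; launch V₁=10·25/75=3.333333
k=0 src: V=3.3333
k=1 load: inc=3.333333, refl=3.333333·0.714286=2.3810; V=0.000000+3.333333+2.380952=5.7143
k=2 src: inc=2.380952, refl=2.380952·0.333333=0.7937; V=3.333333+2.380952+0.793651=6.5079
k=3 load: inc=0.793651, refl=0.793651·0.714286=0.5669; V=5.714286+0.793651+0.566893=7.0748

0 0 source 3.3333
1 2 load 5.7143
2 4 source 6.5079
3 6 load 7.0748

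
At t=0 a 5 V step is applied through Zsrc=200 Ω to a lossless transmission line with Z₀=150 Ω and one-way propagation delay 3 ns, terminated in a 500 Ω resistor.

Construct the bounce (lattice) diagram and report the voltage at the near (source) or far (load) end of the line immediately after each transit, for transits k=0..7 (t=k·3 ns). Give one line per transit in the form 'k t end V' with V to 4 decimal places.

0 0 source 2.1429
1 3 load 3.2967
2 6 source 3.4615
3 9 load 3.5503
4 12 source 3.5630
5 15 load 3.5698
6 18 source 3.5708
7 21 load 3.5713

Γ_L=0.538462, Γ_S=0.142857; launch V₁=5·150/350=2.142857
k=0 src: V=2.1429
k=1 load: inc=2.142857, refl=2.142857·0.538462=1.1538; V=0.000000+2.142857+1.153846=3.2967
k=2 src: inc=1.153846, refl=1.153846·0.142857=0.1648; V=2.142857+1.153846+0.164835=3.4615
k=3 load: inc=0.164835, refl=0.164835·0.538462=0.0888; V=3.296703+0.164835+0.088757=3.5503
k=4 src: inc=0.088757, refl=0.088757·0.142857=0.0127; V=3.461538+0.088757+0.012680=3.5630
k=5 load: inc=0.012680, refl=0.012680·0.538462=0.0068; V=3.550296+0.012680+0.006827=3.5698
k=6 src: inc=0.006827, refl=0.006827·0.142857=0.0010; V=3.562975+0.006827+0.000975=3.5708
k=7 load: inc=0.000975, refl=0.000975·0.538462=0.0005; V=3.569803+0.000975+0.000525=3.5713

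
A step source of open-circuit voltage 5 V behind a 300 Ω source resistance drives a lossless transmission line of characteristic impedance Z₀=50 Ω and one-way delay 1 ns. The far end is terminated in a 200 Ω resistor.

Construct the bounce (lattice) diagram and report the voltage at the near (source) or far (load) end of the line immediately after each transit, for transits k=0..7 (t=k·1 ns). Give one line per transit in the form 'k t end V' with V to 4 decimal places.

Γ_L=0.600000, Γ_S=0.714286; launch V₁=5·50/350=0.714286
k=0 src: V=0.7143
k=1 load: inc=0.714286, refl=0.714286·0.600000=0.4286; V=0.000000+0.714286+0.428571=1.1429
k=2 src: inc=0.428571, refl=0.428571·0.714286=0.3061; V=0.714286+0.428571+0.306122=1.4490
k=3 load: inc=0.306122, refl=0.306122·0.600000=0.1837; V=1.142857+0.306122+0.183673=1.6327
k=4 src: inc=0.183673, refl=0.183673·0.714286=0.1312; V=1.448980+0.183673+0.131195=1.7638
k=5 load: inc=0.131195, refl=0.131195·0.600000=0.0787; V=1.632653+0.131195+0.078717=1.8426
k=6 src: inc=0.078717, refl=0.078717·0.714286=0.0562; V=1.763848+0.078717+0.056227=1.8988
k=7 load: inc=0.056227, refl=0.056227·0.600000=0.0337; V=1.842566+0.056227+0.033736=1.9325

0 0 source 0.7143
1 1 load 1.1429
2 2 source 1.4490
3 3 load 1.6327
4 4 source 1.7638
5 5 load 1.8426
6 6 source 1.8988
7 7 load 1.9325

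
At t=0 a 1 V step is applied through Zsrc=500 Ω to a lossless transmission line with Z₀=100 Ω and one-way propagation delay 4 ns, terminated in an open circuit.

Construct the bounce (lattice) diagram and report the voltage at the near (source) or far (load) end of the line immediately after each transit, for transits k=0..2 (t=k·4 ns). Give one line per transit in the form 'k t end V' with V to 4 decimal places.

Γ_L=1.000000, Γ_S=0.666667; launch V₁=1·100/600=0.166667
k=0 src: V=0.1667
k=1 load: inc=0.166667, refl=0.166667·1.000000=0.1667; V=0.000000+0.166667+0.166667=0.3333
k=2 src: inc=0.166667, refl=0.166667·0.666667=0.1111; V=0.166667+0.166667+0.111111=0.4444

0 0 source 0.1667
1 4 load 0.3333
2 8 source 0.4444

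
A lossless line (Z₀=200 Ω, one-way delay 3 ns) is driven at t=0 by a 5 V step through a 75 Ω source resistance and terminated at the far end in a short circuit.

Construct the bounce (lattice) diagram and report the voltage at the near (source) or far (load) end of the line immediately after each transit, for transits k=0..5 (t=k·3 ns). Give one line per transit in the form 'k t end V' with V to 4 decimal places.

Γ_L=-1.000000, Γ_S=-0.454545; launch V₁=5·200/275=3.636364
k=0 src: V=3.6364
k=1 load: inc=3.636364, refl=3.636364·-1.000000=-3.6364; V=0.000000+3.636364+-3.636364=0.0000
k=2 src: inc=-3.636364, refl=-3.636364·-0.454545=1.6529; V=3.636364+-3.636364+1.652893=1.6529
k=3 load: inc=1.652893, refl=1.652893·-1.000000=-1.6529; V=0.000000+1.652893+-1.652893=0.0000
k=4 src: inc=-1.652893, refl=-1.652893·-0.454545=0.7513; V=1.652893+-1.652893+0.751315=0.7513
k=5 load: inc=0.751315, refl=0.751315·-1.000000=-0.7513; V=0.000000+0.751315+-0.751315=0.0000

0 0 source 3.6364
1 3 load 0.0000
2 6 source 1.6529
3 9 load 0.0000
4 12 source 0.7513
5 15 load 0.0000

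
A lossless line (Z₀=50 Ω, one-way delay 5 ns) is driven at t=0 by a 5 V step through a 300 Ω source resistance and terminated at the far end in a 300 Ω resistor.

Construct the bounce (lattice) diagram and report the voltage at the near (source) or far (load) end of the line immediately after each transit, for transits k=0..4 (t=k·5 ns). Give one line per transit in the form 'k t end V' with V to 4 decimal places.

Γ_L=0.714286, Γ_S=0.714286; launch V₁=5·50/350=0.714286
k=0 src: V=0.7143
k=1 load: inc=0.714286, refl=0.714286·0.714286=0.5102; V=0.000000+0.714286+0.510204=1.2245
k=2 src: inc=0.510204, refl=0.510204·0.714286=0.3644; V=0.714286+0.510204+0.364431=1.5889
k=3 load: inc=0.364431, refl=0.364431·0.714286=0.2603; V=1.224490+0.364431+0.260308=1.8492
k=4 src: inc=0.260308, refl=0.260308·0.714286=0.1859; V=1.588921+0.260308+0.185934=2.0352

0 0 source 0.7143
1 5 load 1.2245
2 10 source 1.5889
3 15 load 1.8492
4 20 source 2.0352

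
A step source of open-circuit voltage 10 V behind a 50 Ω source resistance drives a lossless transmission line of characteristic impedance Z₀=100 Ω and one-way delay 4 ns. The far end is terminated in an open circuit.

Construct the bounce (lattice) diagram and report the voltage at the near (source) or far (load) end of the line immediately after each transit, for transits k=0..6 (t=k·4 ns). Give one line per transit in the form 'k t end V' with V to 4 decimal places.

Γ_L=1.000000, Γ_S=-0.333333; launch V₁=10·100/150=6.666667
k=0 src: V=6.6667
k=1 load: inc=6.666667, refl=6.666667·1.000000=6.6667; V=0.000000+6.666667+6.666667=13.3333
k=2 src: inc=6.666667, refl=6.666667·-0.333333=-2.2222; V=6.666667+6.666667+-2.222222=11.1111
k=3 load: inc=-2.222222, refl=-2.222222·1.000000=-2.2222; V=13.333333+-2.222222+-2.222222=8.8889
k=4 src: inc=-2.222222, refl=-2.222222·-0.333333=0.7407; V=11.111111+-2.222222+0.740741=9.6296
k=5 load: inc=0.740741, refl=0.740741·1.000000=0.7407; V=8.888889+0.740741+0.740741=10.3704
k=6 src: inc=0.740741, refl=0.740741·-0.333333=-0.2469; V=9.629630+0.740741+-0.246914=10.1235

0 0 source 6.6667
1 4 load 13.3333
2 8 source 11.1111
3 12 load 8.8889
4 16 source 9.6296
5 20 load 10.3704
6 24 source 10.1235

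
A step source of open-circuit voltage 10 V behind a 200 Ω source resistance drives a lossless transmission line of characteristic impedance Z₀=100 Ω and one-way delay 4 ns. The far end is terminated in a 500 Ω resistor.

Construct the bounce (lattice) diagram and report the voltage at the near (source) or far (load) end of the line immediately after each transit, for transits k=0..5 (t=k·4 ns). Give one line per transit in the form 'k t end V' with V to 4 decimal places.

Γ_L=0.666667, Γ_S=0.333333; launch V₁=10·100/300=3.333333
k=0 src: V=3.3333
k=1 load: inc=3.333333, refl=3.333333·0.666667=2.2222; V=0.000000+3.333333+2.222222=5.5556
k=2 src: inc=2.222222, refl=2.222222·0.333333=0.7407; V=3.333333+2.222222+0.740741=6.2963
k=3 load: inc=0.740741, refl=0.740741·0.666667=0.4938; V=5.555556+0.740741+0.493827=6.7901
k=4 src: inc=0.493827, refl=0.493827·0.333333=0.1646; V=6.296296+0.493827+0.164609=6.9547
k=5 load: inc=0.164609, refl=0.164609·0.666667=0.1097; V=6.790123+0.164609+0.109739=7.0645

0 0 source 3.3333
1 4 load 5.5556
2 8 source 6.2963
3 12 load 6.7901
4 16 source 6.9547
5 20 load 7.0645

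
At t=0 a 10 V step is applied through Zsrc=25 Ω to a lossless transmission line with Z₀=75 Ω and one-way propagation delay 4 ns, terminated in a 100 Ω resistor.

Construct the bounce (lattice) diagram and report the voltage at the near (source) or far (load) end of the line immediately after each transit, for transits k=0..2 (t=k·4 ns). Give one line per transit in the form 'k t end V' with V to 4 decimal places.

Γ_L=0.142857, Γ_S=-0.500000; launch V₁=10·75/100=7.500000
k=0 src: V=7.5000
k=1 load: inc=7.500000, refl=7.500000·0.142857=1.0714; V=0.000000+7.500000+1.071429=8.5714
k=2 src: inc=1.071429, refl=1.071429·-0.500000=-0.5357; V=7.500000+1.071429+-0.535714=8.0357

0 0 source 7.5000
1 4 load 8.5714
2 8 source 8.0357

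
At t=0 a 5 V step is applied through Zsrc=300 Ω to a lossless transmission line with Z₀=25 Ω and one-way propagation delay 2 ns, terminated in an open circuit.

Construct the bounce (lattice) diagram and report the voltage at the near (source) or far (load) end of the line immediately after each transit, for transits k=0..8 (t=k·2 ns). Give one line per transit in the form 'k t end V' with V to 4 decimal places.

Γ_L=1.000000, Γ_S=0.846154; launch V₁=5·25/325=0.384615
k=0 src: V=0.3846
k=1 load: inc=0.384615, refl=0.384615·1.000000=0.3846; V=0.000000+0.384615+0.384615=0.7692
k=2 src: inc=0.384615, refl=0.384615·0.846154=0.3254; V=0.384615+0.384615+0.325444=1.0947
k=3 load: inc=0.325444, refl=0.325444·1.000000=0.3254; V=0.769231+0.325444+0.325444=1.4201
k=4 src: inc=0.325444, refl=0.325444·0.846154=0.2754; V=1.094675+0.325444+0.275376=1.6955
k=5 load: inc=0.275376, refl=0.275376·1.000000=0.2754; V=1.420118+0.275376+0.275376=1.9709
k=6 src: inc=0.275376, refl=0.275376·0.846154=0.2330; V=1.695494+0.275376+0.233010=2.2039
k=7 load: inc=0.233010, refl=0.233010·1.000000=0.2330; V=1.970869+0.233010+0.233010=2.4369
k=8 src: inc=0.233010, refl=0.233010·0.846154=0.1972; V=2.203879+0.233010+0.197162=2.6341

0 0 source 0.3846
1 2 load 0.7692
2 4 source 1.0947
3 6 load 1.4201
4 8 source 1.6955
5 10 load 1.9709
6 12 source 2.2039
7 14 load 2.4369
8 16 source 2.6341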